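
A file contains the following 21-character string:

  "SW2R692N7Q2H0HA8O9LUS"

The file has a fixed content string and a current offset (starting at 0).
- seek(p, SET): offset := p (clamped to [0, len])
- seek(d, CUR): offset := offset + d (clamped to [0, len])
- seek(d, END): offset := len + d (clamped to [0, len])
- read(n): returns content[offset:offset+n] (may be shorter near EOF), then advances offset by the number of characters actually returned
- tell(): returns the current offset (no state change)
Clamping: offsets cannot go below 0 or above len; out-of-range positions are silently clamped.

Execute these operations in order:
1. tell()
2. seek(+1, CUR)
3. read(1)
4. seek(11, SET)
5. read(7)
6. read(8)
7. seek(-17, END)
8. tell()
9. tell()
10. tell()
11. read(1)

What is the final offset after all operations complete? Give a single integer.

Answer: 5

Derivation:
After 1 (tell()): offset=0
After 2 (seek(+1, CUR)): offset=1
After 3 (read(1)): returned 'W', offset=2
After 4 (seek(11, SET)): offset=11
After 5 (read(7)): returned 'H0HA8O9', offset=18
After 6 (read(8)): returned 'LUS', offset=21
After 7 (seek(-17, END)): offset=4
After 8 (tell()): offset=4
After 9 (tell()): offset=4
After 10 (tell()): offset=4
After 11 (read(1)): returned '6', offset=5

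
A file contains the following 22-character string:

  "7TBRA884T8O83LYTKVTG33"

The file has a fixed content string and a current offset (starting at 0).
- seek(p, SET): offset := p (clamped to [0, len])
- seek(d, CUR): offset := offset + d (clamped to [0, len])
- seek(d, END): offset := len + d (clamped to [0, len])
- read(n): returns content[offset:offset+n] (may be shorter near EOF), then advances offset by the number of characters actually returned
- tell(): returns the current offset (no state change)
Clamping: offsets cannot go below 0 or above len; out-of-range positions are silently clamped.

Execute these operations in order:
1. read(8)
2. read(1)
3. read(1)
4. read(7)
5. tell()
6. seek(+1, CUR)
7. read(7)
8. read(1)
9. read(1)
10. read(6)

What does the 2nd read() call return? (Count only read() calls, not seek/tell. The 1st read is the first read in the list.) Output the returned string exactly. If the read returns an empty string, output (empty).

After 1 (read(8)): returned '7TBRA884', offset=8
After 2 (read(1)): returned 'T', offset=9
After 3 (read(1)): returned '8', offset=10
After 4 (read(7)): returned 'O83LYTK', offset=17
After 5 (tell()): offset=17
After 6 (seek(+1, CUR)): offset=18
After 7 (read(7)): returned 'TG33', offset=22
After 8 (read(1)): returned '', offset=22
After 9 (read(1)): returned '', offset=22
After 10 (read(6)): returned '', offset=22

Answer: T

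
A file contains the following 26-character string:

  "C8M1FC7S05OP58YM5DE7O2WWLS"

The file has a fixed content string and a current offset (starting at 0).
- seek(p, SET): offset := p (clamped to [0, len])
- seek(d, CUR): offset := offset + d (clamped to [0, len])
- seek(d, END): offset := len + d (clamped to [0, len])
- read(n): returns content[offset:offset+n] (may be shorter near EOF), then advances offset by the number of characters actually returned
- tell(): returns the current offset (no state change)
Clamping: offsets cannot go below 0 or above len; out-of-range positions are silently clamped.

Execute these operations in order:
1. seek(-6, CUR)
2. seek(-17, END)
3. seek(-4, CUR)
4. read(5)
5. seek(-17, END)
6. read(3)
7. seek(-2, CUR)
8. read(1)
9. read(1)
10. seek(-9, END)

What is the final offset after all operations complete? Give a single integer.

After 1 (seek(-6, CUR)): offset=0
After 2 (seek(-17, END)): offset=9
After 3 (seek(-4, CUR)): offset=5
After 4 (read(5)): returned 'C7S05', offset=10
After 5 (seek(-17, END)): offset=9
After 6 (read(3)): returned '5OP', offset=12
After 7 (seek(-2, CUR)): offset=10
After 8 (read(1)): returned 'O', offset=11
After 9 (read(1)): returned 'P', offset=12
After 10 (seek(-9, END)): offset=17

Answer: 17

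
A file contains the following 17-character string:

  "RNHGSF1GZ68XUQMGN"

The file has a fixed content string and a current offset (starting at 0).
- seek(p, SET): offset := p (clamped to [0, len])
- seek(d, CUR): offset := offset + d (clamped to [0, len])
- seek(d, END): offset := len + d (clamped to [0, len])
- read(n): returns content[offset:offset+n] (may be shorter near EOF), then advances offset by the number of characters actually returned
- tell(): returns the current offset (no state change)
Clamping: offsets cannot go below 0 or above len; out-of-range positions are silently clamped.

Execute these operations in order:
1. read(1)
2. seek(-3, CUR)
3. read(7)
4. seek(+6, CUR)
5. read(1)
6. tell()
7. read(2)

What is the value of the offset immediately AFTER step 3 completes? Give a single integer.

After 1 (read(1)): returned 'R', offset=1
After 2 (seek(-3, CUR)): offset=0
After 3 (read(7)): returned 'RNHGSF1', offset=7

Answer: 7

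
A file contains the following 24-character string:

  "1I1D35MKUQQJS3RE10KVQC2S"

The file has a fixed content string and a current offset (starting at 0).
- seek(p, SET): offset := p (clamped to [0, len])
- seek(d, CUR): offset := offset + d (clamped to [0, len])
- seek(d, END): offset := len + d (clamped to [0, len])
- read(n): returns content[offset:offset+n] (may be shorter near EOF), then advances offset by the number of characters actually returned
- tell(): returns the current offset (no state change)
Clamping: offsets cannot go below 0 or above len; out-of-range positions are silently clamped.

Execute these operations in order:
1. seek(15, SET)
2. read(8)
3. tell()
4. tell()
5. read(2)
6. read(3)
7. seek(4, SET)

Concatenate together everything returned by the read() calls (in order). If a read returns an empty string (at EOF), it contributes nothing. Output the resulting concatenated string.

After 1 (seek(15, SET)): offset=15
After 2 (read(8)): returned 'E10KVQC2', offset=23
After 3 (tell()): offset=23
After 4 (tell()): offset=23
After 5 (read(2)): returned 'S', offset=24
After 6 (read(3)): returned '', offset=24
After 7 (seek(4, SET)): offset=4

Answer: E10KVQC2S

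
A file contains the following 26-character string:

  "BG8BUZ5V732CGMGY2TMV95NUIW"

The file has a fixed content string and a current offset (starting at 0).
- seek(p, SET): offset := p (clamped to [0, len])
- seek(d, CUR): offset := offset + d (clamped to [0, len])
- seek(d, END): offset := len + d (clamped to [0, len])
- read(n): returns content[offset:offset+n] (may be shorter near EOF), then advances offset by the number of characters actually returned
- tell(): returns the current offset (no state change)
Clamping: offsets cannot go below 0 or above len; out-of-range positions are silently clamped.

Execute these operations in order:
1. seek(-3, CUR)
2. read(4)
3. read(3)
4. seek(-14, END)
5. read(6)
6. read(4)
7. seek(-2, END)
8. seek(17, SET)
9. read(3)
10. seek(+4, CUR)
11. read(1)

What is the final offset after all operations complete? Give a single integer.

After 1 (seek(-3, CUR)): offset=0
After 2 (read(4)): returned 'BG8B', offset=4
After 3 (read(3)): returned 'UZ5', offset=7
After 4 (seek(-14, END)): offset=12
After 5 (read(6)): returned 'GMGY2T', offset=18
After 6 (read(4)): returned 'MV95', offset=22
After 7 (seek(-2, END)): offset=24
After 8 (seek(17, SET)): offset=17
After 9 (read(3)): returned 'TMV', offset=20
After 10 (seek(+4, CUR)): offset=24
After 11 (read(1)): returned 'I', offset=25

Answer: 25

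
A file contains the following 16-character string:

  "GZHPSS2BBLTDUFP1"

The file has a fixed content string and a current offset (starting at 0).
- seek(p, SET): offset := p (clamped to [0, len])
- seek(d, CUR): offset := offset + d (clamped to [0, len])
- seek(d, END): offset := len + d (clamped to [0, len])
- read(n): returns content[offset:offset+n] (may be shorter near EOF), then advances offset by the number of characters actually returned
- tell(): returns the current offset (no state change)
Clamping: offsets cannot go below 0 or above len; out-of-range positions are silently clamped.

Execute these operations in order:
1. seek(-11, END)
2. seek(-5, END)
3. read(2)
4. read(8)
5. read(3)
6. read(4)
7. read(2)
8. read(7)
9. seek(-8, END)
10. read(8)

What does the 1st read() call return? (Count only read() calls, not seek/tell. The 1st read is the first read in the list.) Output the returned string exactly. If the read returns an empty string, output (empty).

After 1 (seek(-11, END)): offset=5
After 2 (seek(-5, END)): offset=11
After 3 (read(2)): returned 'DU', offset=13
After 4 (read(8)): returned 'FP1', offset=16
After 5 (read(3)): returned '', offset=16
After 6 (read(4)): returned '', offset=16
After 7 (read(2)): returned '', offset=16
After 8 (read(7)): returned '', offset=16
After 9 (seek(-8, END)): offset=8
After 10 (read(8)): returned 'BLTDUFP1', offset=16

Answer: DU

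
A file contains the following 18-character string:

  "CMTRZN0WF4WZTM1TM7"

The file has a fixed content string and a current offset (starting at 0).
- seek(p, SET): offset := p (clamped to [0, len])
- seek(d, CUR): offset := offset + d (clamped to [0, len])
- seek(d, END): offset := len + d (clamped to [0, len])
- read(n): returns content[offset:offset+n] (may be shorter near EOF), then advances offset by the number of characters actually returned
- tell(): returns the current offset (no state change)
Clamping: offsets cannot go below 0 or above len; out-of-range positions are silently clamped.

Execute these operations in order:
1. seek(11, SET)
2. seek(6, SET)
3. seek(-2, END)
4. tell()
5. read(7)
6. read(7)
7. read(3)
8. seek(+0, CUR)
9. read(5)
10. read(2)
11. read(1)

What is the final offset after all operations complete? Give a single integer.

Answer: 18

Derivation:
After 1 (seek(11, SET)): offset=11
After 2 (seek(6, SET)): offset=6
After 3 (seek(-2, END)): offset=16
After 4 (tell()): offset=16
After 5 (read(7)): returned 'M7', offset=18
After 6 (read(7)): returned '', offset=18
After 7 (read(3)): returned '', offset=18
After 8 (seek(+0, CUR)): offset=18
After 9 (read(5)): returned '', offset=18
After 10 (read(2)): returned '', offset=18
After 11 (read(1)): returned '', offset=18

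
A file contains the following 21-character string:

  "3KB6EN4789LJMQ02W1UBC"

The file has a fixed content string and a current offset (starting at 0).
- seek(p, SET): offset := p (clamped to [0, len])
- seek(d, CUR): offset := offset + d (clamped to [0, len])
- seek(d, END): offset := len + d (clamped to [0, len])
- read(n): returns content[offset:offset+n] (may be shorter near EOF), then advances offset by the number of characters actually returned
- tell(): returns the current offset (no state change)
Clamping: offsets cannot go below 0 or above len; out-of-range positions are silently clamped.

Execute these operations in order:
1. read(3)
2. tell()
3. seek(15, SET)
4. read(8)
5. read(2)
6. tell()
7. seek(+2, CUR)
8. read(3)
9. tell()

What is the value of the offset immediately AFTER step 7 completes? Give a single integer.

After 1 (read(3)): returned '3KB', offset=3
After 2 (tell()): offset=3
After 3 (seek(15, SET)): offset=15
After 4 (read(8)): returned '2W1UBC', offset=21
After 5 (read(2)): returned '', offset=21
After 6 (tell()): offset=21
After 7 (seek(+2, CUR)): offset=21

Answer: 21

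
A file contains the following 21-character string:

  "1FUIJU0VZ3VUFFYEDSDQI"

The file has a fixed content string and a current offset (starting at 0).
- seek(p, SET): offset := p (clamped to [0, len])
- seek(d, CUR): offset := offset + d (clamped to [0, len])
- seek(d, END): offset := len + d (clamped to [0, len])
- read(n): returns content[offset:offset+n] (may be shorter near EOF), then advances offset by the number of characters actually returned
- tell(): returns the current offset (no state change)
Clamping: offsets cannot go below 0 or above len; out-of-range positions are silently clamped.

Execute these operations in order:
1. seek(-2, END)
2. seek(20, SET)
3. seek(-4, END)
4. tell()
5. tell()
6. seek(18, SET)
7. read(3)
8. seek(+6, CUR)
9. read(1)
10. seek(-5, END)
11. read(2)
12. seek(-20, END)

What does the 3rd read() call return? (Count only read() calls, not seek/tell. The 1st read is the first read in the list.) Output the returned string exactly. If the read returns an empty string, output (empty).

After 1 (seek(-2, END)): offset=19
After 2 (seek(20, SET)): offset=20
After 3 (seek(-4, END)): offset=17
After 4 (tell()): offset=17
After 5 (tell()): offset=17
After 6 (seek(18, SET)): offset=18
After 7 (read(3)): returned 'DQI', offset=21
After 8 (seek(+6, CUR)): offset=21
After 9 (read(1)): returned '', offset=21
After 10 (seek(-5, END)): offset=16
After 11 (read(2)): returned 'DS', offset=18
After 12 (seek(-20, END)): offset=1

Answer: DS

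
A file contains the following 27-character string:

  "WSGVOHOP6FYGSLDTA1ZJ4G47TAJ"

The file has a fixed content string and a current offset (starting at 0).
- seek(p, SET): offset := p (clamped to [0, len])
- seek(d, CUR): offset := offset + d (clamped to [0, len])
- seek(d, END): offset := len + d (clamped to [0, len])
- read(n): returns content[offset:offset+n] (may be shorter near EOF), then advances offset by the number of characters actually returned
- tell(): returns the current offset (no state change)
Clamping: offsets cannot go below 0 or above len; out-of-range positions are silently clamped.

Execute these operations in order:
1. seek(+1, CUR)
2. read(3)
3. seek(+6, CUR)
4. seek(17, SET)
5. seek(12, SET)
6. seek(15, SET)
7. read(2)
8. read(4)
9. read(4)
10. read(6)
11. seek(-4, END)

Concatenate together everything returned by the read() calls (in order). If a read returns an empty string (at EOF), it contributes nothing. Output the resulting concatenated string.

Answer: SGVTA1ZJ4G47TAJ

Derivation:
After 1 (seek(+1, CUR)): offset=1
After 2 (read(3)): returned 'SGV', offset=4
After 3 (seek(+6, CUR)): offset=10
After 4 (seek(17, SET)): offset=17
After 5 (seek(12, SET)): offset=12
After 6 (seek(15, SET)): offset=15
After 7 (read(2)): returned 'TA', offset=17
After 8 (read(4)): returned '1ZJ4', offset=21
After 9 (read(4)): returned 'G47T', offset=25
After 10 (read(6)): returned 'AJ', offset=27
After 11 (seek(-4, END)): offset=23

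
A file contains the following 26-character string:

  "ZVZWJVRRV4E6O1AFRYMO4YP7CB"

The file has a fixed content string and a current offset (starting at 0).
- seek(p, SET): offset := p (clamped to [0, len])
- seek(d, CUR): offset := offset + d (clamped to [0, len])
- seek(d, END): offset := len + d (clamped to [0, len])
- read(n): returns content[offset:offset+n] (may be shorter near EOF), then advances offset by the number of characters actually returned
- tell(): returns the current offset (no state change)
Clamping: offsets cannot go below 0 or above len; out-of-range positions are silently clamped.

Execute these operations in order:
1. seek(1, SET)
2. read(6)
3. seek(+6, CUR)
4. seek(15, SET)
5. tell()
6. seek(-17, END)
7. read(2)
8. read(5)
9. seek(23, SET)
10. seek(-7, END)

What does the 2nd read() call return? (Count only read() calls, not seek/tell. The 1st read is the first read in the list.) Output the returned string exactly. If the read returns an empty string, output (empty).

Answer: 4E

Derivation:
After 1 (seek(1, SET)): offset=1
After 2 (read(6)): returned 'VZWJVR', offset=7
After 3 (seek(+6, CUR)): offset=13
After 4 (seek(15, SET)): offset=15
After 5 (tell()): offset=15
After 6 (seek(-17, END)): offset=9
After 7 (read(2)): returned '4E', offset=11
After 8 (read(5)): returned '6O1AF', offset=16
After 9 (seek(23, SET)): offset=23
After 10 (seek(-7, END)): offset=19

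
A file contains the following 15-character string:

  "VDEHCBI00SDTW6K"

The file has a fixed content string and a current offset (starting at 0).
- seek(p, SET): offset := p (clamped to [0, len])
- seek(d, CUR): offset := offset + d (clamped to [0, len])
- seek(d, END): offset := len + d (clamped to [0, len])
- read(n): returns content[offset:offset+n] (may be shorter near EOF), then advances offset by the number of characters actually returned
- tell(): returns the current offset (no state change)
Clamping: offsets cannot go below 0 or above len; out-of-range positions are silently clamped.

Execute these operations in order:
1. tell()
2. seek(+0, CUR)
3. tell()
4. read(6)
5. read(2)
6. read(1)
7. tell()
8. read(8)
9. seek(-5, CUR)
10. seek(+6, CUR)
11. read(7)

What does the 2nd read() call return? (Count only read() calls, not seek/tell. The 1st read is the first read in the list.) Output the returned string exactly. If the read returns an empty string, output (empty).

After 1 (tell()): offset=0
After 2 (seek(+0, CUR)): offset=0
After 3 (tell()): offset=0
After 4 (read(6)): returned 'VDEHCB', offset=6
After 5 (read(2)): returned 'I0', offset=8
After 6 (read(1)): returned '0', offset=9
After 7 (tell()): offset=9
After 8 (read(8)): returned 'SDTW6K', offset=15
After 9 (seek(-5, CUR)): offset=10
After 10 (seek(+6, CUR)): offset=15
After 11 (read(7)): returned '', offset=15

Answer: I0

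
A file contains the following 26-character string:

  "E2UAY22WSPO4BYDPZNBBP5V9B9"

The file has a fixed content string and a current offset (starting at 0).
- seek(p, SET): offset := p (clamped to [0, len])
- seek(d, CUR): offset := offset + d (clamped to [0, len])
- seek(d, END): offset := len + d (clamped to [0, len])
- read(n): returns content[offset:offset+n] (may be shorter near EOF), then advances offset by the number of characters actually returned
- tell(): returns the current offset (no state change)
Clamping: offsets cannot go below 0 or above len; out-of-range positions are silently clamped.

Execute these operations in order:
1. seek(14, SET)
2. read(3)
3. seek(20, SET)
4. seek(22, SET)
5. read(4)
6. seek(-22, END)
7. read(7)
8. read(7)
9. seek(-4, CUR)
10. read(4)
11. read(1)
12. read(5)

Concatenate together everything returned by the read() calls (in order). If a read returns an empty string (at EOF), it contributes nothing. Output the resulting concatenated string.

Answer: DPZV9B9Y22WSPO4BYDPZNDPZNBBP5V9

Derivation:
After 1 (seek(14, SET)): offset=14
After 2 (read(3)): returned 'DPZ', offset=17
After 3 (seek(20, SET)): offset=20
After 4 (seek(22, SET)): offset=22
After 5 (read(4)): returned 'V9B9', offset=26
After 6 (seek(-22, END)): offset=4
After 7 (read(7)): returned 'Y22WSPO', offset=11
After 8 (read(7)): returned '4BYDPZN', offset=18
After 9 (seek(-4, CUR)): offset=14
After 10 (read(4)): returned 'DPZN', offset=18
After 11 (read(1)): returned 'B', offset=19
After 12 (read(5)): returned 'BP5V9', offset=24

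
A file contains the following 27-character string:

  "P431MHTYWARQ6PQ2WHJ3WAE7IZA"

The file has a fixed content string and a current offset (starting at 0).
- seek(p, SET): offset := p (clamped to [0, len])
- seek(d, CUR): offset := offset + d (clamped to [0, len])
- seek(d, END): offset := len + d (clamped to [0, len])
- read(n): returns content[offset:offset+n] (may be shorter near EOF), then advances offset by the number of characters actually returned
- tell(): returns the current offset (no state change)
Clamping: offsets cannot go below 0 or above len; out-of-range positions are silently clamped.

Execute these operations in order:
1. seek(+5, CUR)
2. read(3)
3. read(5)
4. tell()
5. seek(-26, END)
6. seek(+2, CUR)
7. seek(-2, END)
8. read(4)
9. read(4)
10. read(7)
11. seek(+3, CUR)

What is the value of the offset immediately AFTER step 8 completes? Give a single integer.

Answer: 27

Derivation:
After 1 (seek(+5, CUR)): offset=5
After 2 (read(3)): returned 'HTY', offset=8
After 3 (read(5)): returned 'WARQ6', offset=13
After 4 (tell()): offset=13
After 5 (seek(-26, END)): offset=1
After 6 (seek(+2, CUR)): offset=3
After 7 (seek(-2, END)): offset=25
After 8 (read(4)): returned 'ZA', offset=27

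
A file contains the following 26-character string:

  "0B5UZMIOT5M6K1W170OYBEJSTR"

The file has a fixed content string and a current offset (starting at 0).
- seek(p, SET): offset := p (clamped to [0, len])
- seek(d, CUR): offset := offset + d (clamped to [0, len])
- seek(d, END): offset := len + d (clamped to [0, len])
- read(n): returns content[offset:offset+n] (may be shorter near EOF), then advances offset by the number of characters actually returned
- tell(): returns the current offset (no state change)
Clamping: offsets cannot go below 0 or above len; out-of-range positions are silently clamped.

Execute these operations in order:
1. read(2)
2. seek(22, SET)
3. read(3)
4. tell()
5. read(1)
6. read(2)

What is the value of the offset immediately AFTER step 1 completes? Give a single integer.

Answer: 2

Derivation:
After 1 (read(2)): returned '0B', offset=2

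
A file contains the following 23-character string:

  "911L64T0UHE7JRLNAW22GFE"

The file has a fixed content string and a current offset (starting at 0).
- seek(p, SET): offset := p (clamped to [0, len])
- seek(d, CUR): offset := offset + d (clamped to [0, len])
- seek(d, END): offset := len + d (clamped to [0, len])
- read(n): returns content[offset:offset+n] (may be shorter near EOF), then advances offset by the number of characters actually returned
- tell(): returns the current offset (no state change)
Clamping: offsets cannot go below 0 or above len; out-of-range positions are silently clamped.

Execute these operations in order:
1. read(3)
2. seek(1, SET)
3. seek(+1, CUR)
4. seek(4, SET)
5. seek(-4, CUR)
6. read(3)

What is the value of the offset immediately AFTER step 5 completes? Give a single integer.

Answer: 0

Derivation:
After 1 (read(3)): returned '911', offset=3
After 2 (seek(1, SET)): offset=1
After 3 (seek(+1, CUR)): offset=2
After 4 (seek(4, SET)): offset=4
After 5 (seek(-4, CUR)): offset=0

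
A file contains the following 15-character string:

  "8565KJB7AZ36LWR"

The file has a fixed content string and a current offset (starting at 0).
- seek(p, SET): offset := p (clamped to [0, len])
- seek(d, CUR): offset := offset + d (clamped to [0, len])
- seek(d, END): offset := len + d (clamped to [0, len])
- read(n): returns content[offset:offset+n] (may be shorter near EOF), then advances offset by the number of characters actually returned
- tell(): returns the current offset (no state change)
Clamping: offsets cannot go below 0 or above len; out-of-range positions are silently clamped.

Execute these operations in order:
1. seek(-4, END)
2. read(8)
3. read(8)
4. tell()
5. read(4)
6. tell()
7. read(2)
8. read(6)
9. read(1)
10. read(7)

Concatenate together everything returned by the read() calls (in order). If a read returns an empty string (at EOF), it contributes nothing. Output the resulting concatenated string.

After 1 (seek(-4, END)): offset=11
After 2 (read(8)): returned '6LWR', offset=15
After 3 (read(8)): returned '', offset=15
After 4 (tell()): offset=15
After 5 (read(4)): returned '', offset=15
After 6 (tell()): offset=15
After 7 (read(2)): returned '', offset=15
After 8 (read(6)): returned '', offset=15
After 9 (read(1)): returned '', offset=15
After 10 (read(7)): returned '', offset=15

Answer: 6LWR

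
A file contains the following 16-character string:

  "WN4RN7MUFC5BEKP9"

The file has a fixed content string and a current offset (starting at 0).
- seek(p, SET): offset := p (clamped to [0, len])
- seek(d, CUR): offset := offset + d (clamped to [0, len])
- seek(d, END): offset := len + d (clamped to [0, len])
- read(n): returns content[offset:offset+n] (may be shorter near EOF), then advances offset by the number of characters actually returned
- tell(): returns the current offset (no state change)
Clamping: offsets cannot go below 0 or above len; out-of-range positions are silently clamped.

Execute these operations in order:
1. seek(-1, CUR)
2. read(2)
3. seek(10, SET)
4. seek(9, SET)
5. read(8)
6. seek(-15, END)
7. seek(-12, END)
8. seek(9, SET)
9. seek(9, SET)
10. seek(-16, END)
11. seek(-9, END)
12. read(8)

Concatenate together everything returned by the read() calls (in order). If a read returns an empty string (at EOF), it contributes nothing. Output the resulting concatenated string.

After 1 (seek(-1, CUR)): offset=0
After 2 (read(2)): returned 'WN', offset=2
After 3 (seek(10, SET)): offset=10
After 4 (seek(9, SET)): offset=9
After 5 (read(8)): returned 'C5BEKP9', offset=16
After 6 (seek(-15, END)): offset=1
After 7 (seek(-12, END)): offset=4
After 8 (seek(9, SET)): offset=9
After 9 (seek(9, SET)): offset=9
After 10 (seek(-16, END)): offset=0
After 11 (seek(-9, END)): offset=7
After 12 (read(8)): returned 'UFC5BEKP', offset=15

Answer: WNC5BEKP9UFC5BEKP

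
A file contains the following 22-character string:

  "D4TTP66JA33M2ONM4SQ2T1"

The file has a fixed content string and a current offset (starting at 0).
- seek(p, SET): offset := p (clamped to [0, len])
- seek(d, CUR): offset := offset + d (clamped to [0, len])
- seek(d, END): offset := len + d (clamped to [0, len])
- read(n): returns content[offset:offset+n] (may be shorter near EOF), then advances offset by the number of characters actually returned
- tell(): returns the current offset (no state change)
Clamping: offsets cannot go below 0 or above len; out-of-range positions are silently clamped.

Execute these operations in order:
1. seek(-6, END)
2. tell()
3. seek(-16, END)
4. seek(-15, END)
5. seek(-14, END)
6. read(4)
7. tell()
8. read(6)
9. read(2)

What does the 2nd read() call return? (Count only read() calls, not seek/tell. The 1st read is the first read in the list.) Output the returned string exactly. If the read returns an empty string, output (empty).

After 1 (seek(-6, END)): offset=16
After 2 (tell()): offset=16
After 3 (seek(-16, END)): offset=6
After 4 (seek(-15, END)): offset=7
After 5 (seek(-14, END)): offset=8
After 6 (read(4)): returned 'A33M', offset=12
After 7 (tell()): offset=12
After 8 (read(6)): returned '2ONM4S', offset=18
After 9 (read(2)): returned 'Q2', offset=20

Answer: 2ONM4S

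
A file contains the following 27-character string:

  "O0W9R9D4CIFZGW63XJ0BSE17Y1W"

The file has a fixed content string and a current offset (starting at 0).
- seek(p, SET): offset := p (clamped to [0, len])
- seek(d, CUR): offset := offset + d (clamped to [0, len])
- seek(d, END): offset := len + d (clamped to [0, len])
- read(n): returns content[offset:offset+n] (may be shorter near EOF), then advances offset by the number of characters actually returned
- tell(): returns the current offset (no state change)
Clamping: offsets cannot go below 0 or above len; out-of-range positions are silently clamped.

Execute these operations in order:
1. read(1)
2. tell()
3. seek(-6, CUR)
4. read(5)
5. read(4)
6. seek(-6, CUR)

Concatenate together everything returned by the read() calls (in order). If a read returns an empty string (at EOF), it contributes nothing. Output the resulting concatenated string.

After 1 (read(1)): returned 'O', offset=1
After 2 (tell()): offset=1
After 3 (seek(-6, CUR)): offset=0
After 4 (read(5)): returned 'O0W9R', offset=5
After 5 (read(4)): returned '9D4C', offset=9
After 6 (seek(-6, CUR)): offset=3

Answer: OO0W9R9D4C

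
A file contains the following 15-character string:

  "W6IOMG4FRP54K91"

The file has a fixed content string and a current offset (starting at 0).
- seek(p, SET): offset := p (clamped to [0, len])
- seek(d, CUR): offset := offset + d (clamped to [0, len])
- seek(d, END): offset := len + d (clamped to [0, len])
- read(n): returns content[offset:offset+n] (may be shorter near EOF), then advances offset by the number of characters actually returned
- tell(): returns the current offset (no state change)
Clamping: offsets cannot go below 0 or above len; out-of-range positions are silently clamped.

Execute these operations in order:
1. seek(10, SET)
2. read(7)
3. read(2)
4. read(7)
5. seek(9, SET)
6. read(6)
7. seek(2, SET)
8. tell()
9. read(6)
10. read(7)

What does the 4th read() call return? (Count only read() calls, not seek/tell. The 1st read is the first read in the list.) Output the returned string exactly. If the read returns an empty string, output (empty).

Answer: P54K91

Derivation:
After 1 (seek(10, SET)): offset=10
After 2 (read(7)): returned '54K91', offset=15
After 3 (read(2)): returned '', offset=15
After 4 (read(7)): returned '', offset=15
After 5 (seek(9, SET)): offset=9
After 6 (read(6)): returned 'P54K91', offset=15
After 7 (seek(2, SET)): offset=2
After 8 (tell()): offset=2
After 9 (read(6)): returned 'IOMG4F', offset=8
After 10 (read(7)): returned 'RP54K91', offset=15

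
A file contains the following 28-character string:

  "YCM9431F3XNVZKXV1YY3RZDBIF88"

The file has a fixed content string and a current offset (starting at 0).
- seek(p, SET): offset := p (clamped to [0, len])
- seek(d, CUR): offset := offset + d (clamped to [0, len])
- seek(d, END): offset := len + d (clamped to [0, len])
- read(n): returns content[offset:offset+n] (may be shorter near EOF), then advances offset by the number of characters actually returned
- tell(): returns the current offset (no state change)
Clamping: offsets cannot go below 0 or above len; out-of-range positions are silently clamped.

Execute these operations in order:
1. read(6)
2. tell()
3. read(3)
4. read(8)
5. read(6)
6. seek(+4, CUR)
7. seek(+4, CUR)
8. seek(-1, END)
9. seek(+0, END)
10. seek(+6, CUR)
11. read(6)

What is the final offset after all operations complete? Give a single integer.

Answer: 28

Derivation:
After 1 (read(6)): returned 'YCM943', offset=6
After 2 (tell()): offset=6
After 3 (read(3)): returned '1F3', offset=9
After 4 (read(8)): returned 'XNVZKXV1', offset=17
After 5 (read(6)): returned 'YY3RZD', offset=23
After 6 (seek(+4, CUR)): offset=27
After 7 (seek(+4, CUR)): offset=28
After 8 (seek(-1, END)): offset=27
After 9 (seek(+0, END)): offset=28
After 10 (seek(+6, CUR)): offset=28
After 11 (read(6)): returned '', offset=28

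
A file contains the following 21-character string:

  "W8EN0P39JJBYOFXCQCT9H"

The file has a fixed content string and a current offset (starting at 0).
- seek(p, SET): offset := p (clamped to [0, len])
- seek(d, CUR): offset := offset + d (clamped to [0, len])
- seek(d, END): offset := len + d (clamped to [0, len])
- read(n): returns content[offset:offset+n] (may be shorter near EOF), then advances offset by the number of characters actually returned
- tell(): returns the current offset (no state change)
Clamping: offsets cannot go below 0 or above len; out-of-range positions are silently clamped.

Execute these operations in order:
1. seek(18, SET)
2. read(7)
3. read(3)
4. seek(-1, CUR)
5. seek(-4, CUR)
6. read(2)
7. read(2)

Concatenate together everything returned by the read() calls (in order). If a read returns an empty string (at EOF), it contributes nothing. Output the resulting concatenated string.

After 1 (seek(18, SET)): offset=18
After 2 (read(7)): returned 'T9H', offset=21
After 3 (read(3)): returned '', offset=21
After 4 (seek(-1, CUR)): offset=20
After 5 (seek(-4, CUR)): offset=16
After 6 (read(2)): returned 'QC', offset=18
After 7 (read(2)): returned 'T9', offset=20

Answer: T9HQCT9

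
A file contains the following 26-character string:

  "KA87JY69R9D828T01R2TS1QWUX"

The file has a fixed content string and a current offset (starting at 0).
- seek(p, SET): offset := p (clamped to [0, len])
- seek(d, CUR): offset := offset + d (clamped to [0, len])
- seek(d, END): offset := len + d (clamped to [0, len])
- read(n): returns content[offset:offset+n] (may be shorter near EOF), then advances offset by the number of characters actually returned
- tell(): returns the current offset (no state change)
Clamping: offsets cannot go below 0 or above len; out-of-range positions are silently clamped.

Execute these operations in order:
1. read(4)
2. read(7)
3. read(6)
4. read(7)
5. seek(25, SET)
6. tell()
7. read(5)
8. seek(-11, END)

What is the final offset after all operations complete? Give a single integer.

After 1 (read(4)): returned 'KA87', offset=4
After 2 (read(7)): returned 'JY69R9D', offset=11
After 3 (read(6)): returned '828T01', offset=17
After 4 (read(7)): returned 'R2TS1QW', offset=24
After 5 (seek(25, SET)): offset=25
After 6 (tell()): offset=25
After 7 (read(5)): returned 'X', offset=26
After 8 (seek(-11, END)): offset=15

Answer: 15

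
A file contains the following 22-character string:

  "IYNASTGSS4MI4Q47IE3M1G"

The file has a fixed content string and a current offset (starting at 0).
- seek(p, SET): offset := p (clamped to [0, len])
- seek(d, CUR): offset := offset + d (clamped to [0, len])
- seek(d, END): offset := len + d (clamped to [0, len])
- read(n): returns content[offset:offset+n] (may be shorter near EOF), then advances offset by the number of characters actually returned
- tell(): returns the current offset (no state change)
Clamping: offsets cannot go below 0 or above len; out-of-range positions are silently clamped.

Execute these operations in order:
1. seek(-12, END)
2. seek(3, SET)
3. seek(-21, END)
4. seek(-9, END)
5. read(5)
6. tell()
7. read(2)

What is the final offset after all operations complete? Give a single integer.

Answer: 20

Derivation:
After 1 (seek(-12, END)): offset=10
After 2 (seek(3, SET)): offset=3
After 3 (seek(-21, END)): offset=1
After 4 (seek(-9, END)): offset=13
After 5 (read(5)): returned 'Q47IE', offset=18
After 6 (tell()): offset=18
After 7 (read(2)): returned '3M', offset=20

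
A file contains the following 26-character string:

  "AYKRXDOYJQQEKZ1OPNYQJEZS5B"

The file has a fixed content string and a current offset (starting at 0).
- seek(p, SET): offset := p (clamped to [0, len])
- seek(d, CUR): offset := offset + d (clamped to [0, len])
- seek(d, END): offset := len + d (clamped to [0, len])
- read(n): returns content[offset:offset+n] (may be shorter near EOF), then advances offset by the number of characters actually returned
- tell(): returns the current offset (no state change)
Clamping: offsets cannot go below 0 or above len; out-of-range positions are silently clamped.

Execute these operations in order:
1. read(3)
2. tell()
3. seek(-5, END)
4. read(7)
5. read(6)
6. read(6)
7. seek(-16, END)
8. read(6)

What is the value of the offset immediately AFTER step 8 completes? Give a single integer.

Answer: 16

Derivation:
After 1 (read(3)): returned 'AYK', offset=3
After 2 (tell()): offset=3
After 3 (seek(-5, END)): offset=21
After 4 (read(7)): returned 'EZS5B', offset=26
After 5 (read(6)): returned '', offset=26
After 6 (read(6)): returned '', offset=26
After 7 (seek(-16, END)): offset=10
After 8 (read(6)): returned 'QEKZ1O', offset=16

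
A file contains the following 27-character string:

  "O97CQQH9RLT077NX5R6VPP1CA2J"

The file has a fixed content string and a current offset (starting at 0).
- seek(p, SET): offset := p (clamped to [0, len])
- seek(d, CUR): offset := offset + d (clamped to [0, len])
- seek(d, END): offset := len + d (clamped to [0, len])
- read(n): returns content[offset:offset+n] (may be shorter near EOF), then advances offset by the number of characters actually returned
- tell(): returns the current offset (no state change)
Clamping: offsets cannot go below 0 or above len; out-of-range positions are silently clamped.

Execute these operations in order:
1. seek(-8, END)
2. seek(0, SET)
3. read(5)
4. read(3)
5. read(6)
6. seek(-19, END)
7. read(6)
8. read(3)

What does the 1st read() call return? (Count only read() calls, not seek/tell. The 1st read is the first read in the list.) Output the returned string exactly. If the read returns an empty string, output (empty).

Answer: O97CQ

Derivation:
After 1 (seek(-8, END)): offset=19
After 2 (seek(0, SET)): offset=0
After 3 (read(5)): returned 'O97CQ', offset=5
After 4 (read(3)): returned 'QH9', offset=8
After 5 (read(6)): returned 'RLT077', offset=14
After 6 (seek(-19, END)): offset=8
After 7 (read(6)): returned 'RLT077', offset=14
After 8 (read(3)): returned 'NX5', offset=17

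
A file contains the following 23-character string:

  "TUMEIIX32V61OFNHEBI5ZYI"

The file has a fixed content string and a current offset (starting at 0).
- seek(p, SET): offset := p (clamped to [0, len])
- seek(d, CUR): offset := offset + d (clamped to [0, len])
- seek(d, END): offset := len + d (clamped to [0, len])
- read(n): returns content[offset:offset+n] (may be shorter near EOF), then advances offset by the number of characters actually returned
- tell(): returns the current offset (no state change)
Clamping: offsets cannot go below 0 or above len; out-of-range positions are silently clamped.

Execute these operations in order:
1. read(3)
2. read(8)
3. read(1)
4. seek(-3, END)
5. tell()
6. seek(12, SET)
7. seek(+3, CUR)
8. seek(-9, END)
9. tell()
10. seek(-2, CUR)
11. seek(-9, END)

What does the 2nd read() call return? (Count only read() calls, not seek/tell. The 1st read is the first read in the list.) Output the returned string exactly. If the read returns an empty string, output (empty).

After 1 (read(3)): returned 'TUM', offset=3
After 2 (read(8)): returned 'EIIX32V6', offset=11
After 3 (read(1)): returned '1', offset=12
After 4 (seek(-3, END)): offset=20
After 5 (tell()): offset=20
After 6 (seek(12, SET)): offset=12
After 7 (seek(+3, CUR)): offset=15
After 8 (seek(-9, END)): offset=14
After 9 (tell()): offset=14
After 10 (seek(-2, CUR)): offset=12
After 11 (seek(-9, END)): offset=14

Answer: EIIX32V6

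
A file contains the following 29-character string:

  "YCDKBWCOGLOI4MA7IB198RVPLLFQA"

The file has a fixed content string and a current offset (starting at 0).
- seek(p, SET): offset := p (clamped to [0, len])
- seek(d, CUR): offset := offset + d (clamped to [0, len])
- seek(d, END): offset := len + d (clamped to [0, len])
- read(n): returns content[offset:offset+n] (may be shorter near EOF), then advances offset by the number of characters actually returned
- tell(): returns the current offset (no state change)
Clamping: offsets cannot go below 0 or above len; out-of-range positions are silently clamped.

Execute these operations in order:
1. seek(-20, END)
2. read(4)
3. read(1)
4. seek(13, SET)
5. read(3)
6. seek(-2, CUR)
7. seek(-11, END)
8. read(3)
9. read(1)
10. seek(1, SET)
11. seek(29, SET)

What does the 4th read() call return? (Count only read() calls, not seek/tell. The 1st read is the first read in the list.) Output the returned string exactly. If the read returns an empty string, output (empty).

Answer: 198

Derivation:
After 1 (seek(-20, END)): offset=9
After 2 (read(4)): returned 'LOI4', offset=13
After 3 (read(1)): returned 'M', offset=14
After 4 (seek(13, SET)): offset=13
After 5 (read(3)): returned 'MA7', offset=16
After 6 (seek(-2, CUR)): offset=14
After 7 (seek(-11, END)): offset=18
After 8 (read(3)): returned '198', offset=21
After 9 (read(1)): returned 'R', offset=22
After 10 (seek(1, SET)): offset=1
After 11 (seek(29, SET)): offset=29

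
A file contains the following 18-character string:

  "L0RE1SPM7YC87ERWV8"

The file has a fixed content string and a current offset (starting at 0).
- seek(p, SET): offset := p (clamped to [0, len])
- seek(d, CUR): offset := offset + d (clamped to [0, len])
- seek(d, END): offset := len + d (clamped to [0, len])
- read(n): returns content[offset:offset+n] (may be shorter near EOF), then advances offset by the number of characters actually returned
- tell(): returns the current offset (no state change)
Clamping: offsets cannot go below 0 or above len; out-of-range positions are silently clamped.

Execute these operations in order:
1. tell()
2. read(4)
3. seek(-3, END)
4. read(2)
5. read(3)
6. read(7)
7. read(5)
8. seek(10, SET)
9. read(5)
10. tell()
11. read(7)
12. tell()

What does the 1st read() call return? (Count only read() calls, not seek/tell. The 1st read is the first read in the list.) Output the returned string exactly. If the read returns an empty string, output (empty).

After 1 (tell()): offset=0
After 2 (read(4)): returned 'L0RE', offset=4
After 3 (seek(-3, END)): offset=15
After 4 (read(2)): returned 'WV', offset=17
After 5 (read(3)): returned '8', offset=18
After 6 (read(7)): returned '', offset=18
After 7 (read(5)): returned '', offset=18
After 8 (seek(10, SET)): offset=10
After 9 (read(5)): returned 'C87ER', offset=15
After 10 (tell()): offset=15
After 11 (read(7)): returned 'WV8', offset=18
After 12 (tell()): offset=18

Answer: L0RE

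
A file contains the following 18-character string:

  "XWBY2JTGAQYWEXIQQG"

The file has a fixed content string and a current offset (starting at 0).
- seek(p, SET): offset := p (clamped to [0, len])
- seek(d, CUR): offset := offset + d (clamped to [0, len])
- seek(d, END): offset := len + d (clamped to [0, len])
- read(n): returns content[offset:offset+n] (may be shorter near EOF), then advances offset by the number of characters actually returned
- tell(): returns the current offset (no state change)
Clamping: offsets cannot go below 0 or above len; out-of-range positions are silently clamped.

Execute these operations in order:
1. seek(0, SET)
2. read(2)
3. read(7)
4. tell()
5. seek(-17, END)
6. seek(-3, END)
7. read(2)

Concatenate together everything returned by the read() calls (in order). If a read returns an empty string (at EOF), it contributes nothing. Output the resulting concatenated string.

After 1 (seek(0, SET)): offset=0
After 2 (read(2)): returned 'XW', offset=2
After 3 (read(7)): returned 'BY2JTGA', offset=9
After 4 (tell()): offset=9
After 5 (seek(-17, END)): offset=1
After 6 (seek(-3, END)): offset=15
After 7 (read(2)): returned 'QQ', offset=17

Answer: XWBY2JTGAQQ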